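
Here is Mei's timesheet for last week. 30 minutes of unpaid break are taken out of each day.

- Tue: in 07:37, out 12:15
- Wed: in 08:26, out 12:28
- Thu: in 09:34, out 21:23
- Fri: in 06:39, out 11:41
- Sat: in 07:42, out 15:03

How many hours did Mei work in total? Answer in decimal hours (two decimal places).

30.37 hours

Tue: 07:37–12:15 = 4 h 38 min; less 30 min break → 4 h 8 min
Wed: 08:26–12:28 = 4 h 2 min; less 30 min break → 3 h 32 min
Thu: 09:34–21:23 = 11 h 49 min; less 30 min break → 11 h 19 min
Fri: 06:39–11:41 = 5 h 2 min; less 30 min break → 4 h 32 min
Sat: 07:42–15:03 = 7 h 21 min; less 30 min break → 6 h 51 min
Total: 4 h 8 min + 3 h 32 min + 11 h 19 min + 4 h 32 min + 6 h 51 min = 30 h 22 min.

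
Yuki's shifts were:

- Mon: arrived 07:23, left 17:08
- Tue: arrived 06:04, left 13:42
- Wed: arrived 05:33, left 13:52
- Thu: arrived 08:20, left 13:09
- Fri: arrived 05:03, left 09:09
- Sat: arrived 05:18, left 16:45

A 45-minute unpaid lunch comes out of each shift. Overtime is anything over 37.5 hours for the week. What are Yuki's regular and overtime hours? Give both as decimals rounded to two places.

Regular 37.50 hours, overtime 4.07 hours

Mon: 07:23–17:08 = 9 h 45 min; less 45 min break → 9 h 0 min
Tue: 06:04–13:42 = 7 h 38 min; less 45 min break → 6 h 53 min
Wed: 05:33–13:52 = 8 h 19 min; less 45 min break → 7 h 34 min
Thu: 08:20–13:09 = 4 h 49 min; less 45 min break → 4 h 4 min
Fri: 05:03–09:09 = 4 h 6 min; less 45 min break → 3 h 21 min
Sat: 05:18–16:45 = 11 h 27 min; less 45 min break → 10 h 42 min
Total worked: 41 h 34 min = 41.57 h.
Threshold 37.5 h → overtime 4 h 4 min, regular 37 h 30 min.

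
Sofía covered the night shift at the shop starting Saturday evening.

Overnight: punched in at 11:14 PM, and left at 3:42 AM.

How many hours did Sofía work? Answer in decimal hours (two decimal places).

4.47 hours

Overnight: 11:14 PM → midnight = 0 h 46 min; midnight → 3:42 AM = 3 h 42 min; span 4 h 28 min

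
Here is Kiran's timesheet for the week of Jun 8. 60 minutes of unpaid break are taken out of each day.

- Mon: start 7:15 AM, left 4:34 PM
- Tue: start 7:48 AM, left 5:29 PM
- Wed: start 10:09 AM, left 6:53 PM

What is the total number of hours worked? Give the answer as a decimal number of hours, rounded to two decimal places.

24.73 hours

Mon: 7:15 AM–4:34 PM = 9 h 19 min; less 60 min break → 8 h 19 min
Tue: 7:48 AM–5:29 PM = 9 h 41 min; less 60 min break → 8 h 41 min
Wed: 10:09 AM–6:53 PM = 8 h 44 min; less 60 min break → 7 h 44 min
Total: 8 h 19 min + 8 h 41 min + 7 h 44 min = 24 h 44 min.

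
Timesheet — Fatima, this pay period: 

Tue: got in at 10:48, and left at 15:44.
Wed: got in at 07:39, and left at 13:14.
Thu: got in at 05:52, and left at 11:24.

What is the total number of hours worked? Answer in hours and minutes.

16 h 3 min

Tue: 10:48–15:44 = 4 h 56 min
Wed: 07:39–13:14 = 5 h 35 min
Thu: 05:52–11:24 = 5 h 32 min
Total: 4 h 56 min + 5 h 35 min + 5 h 32 min = 16 h 3 min.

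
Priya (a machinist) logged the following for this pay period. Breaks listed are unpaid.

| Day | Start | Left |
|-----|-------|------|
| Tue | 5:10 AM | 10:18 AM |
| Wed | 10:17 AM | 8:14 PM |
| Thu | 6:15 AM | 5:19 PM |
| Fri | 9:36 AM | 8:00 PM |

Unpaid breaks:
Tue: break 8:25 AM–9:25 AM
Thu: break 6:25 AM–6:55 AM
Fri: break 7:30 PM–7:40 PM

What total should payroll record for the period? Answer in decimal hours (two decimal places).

Tue: 5:10 AM–10:18 AM = 5 h 8 min; less 60 min break → 4 h 8 min
Wed: 10:17 AM–8:14 PM = 9 h 57 min
Thu: 6:15 AM–5:19 PM = 11 h 4 min; less 30 min break → 10 h 34 min
Fri: 9:36 AM–8:00 PM = 10 h 24 min; less 10 min break → 10 h 14 min
Total: 4 h 8 min + 9 h 57 min + 10 h 34 min + 10 h 14 min = 34 h 53 min.

34.88 hours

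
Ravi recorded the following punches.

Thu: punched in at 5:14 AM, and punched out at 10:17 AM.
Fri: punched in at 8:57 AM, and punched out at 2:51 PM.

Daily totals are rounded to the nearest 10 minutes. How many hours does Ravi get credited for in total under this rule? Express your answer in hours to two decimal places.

10.83 hours

Thu: 5:14 AM–10:17 AM = 5 h 3 min → rounds to 5 h 0 min
Fri: 8:57 AM–2:51 PM = 5 h 54 min → rounds to 5 h 50 min
Total credited: 10 h 50 min.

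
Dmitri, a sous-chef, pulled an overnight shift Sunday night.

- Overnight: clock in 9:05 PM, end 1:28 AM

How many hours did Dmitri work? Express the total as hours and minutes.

Overnight: 9:05 PM → midnight = 2 h 55 min; midnight → 1:28 AM = 1 h 28 min; span 4 h 23 min

4 h 23 min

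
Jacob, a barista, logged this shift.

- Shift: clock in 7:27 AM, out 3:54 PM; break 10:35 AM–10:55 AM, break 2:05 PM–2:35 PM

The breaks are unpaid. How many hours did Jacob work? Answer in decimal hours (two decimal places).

7.62 hours

Shift: 7:27 AM–3:54 PM = 8 h 27 min; less 50 min break → 7 h 37 min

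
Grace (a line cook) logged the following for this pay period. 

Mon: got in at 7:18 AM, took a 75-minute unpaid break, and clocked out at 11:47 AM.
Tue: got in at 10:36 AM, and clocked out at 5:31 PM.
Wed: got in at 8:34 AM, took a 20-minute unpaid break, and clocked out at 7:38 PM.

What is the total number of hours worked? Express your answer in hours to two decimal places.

Mon: 7:18 AM–11:47 AM = 4 h 29 min; less 75 min break → 3 h 14 min
Tue: 10:36 AM–5:31 PM = 6 h 55 min
Wed: 8:34 AM–7:38 PM = 11 h 4 min; less 20 min break → 10 h 44 min
Total: 3 h 14 min + 6 h 55 min + 10 h 44 min = 20 h 53 min.

20.88 hours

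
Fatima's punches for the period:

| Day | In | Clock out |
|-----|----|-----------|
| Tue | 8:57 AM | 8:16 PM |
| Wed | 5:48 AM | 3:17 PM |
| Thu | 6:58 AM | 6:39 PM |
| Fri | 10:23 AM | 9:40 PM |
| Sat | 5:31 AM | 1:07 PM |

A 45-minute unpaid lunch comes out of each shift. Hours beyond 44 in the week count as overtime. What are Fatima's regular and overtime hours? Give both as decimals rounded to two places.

Regular 44.00 hours, overtime 3.62 hours

Tue: 8:57 AM–8:16 PM = 11 h 19 min; less 45 min break → 10 h 34 min
Wed: 5:48 AM–3:17 PM = 9 h 29 min; less 45 min break → 8 h 44 min
Thu: 6:58 AM–6:39 PM = 11 h 41 min; less 45 min break → 10 h 56 min
Fri: 10:23 AM–9:40 PM = 11 h 17 min; less 45 min break → 10 h 32 min
Sat: 5:31 AM–1:07 PM = 7 h 36 min; less 45 min break → 6 h 51 min
Total worked: 47 h 37 min = 47.62 h.
Threshold 44 h → overtime 3 h 37 min, regular 44 h 0 min.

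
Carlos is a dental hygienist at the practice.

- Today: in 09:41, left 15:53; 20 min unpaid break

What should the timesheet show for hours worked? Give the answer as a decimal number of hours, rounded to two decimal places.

Today: 09:41–15:53 = 6 h 12 min; less 20 min break → 5 h 52 min

5.87 hours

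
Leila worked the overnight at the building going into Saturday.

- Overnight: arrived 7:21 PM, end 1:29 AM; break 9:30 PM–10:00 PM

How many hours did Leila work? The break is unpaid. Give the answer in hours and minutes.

5 h 38 min

Overnight: 7:21 PM → midnight = 4 h 39 min; midnight → 1:29 AM = 1 h 29 min; span 6 h 8 min; less 30 min break → 5 h 38 min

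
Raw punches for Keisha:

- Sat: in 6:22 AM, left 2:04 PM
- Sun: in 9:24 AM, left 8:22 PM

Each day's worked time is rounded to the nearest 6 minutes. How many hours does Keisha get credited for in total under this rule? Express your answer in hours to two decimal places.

Sat: 6:22 AM–2:04 PM = 7 h 42 min → rounds to 7 h 42 min
Sun: 9:24 AM–8:22 PM = 10 h 58 min → rounds to 11 h 0 min
Total credited: 18 h 42 min.

18.70 hours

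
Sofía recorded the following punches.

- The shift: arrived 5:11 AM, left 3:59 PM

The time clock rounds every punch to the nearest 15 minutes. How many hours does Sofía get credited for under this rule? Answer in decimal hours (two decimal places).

10.75 hours

The shift: in 5:11 AM→5:15 AM, out 3:59 PM→4:00 PM; 10 h 45 min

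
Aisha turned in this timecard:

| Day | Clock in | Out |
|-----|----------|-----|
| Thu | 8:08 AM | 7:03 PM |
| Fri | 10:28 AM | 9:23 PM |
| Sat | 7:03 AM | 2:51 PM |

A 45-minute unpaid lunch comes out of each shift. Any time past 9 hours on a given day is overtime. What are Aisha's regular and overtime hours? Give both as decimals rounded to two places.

Thu: 8:08 AM–7:03 PM = 10 h 55 min; less 45 min break → 10 h 10 min
Fri: 10:28 AM–9:23 PM = 10 h 55 min; less 45 min break → 10 h 10 min
Sat: 7:03 AM–2:51 PM = 7 h 48 min; less 45 min break → 7 h 3 min
Thu reg 9 h 0 min / OT 1 h 10 min; Fri reg 9 h 0 min / OT 1 h 10 min; Sat reg 7 h 3 min / OT 0 h 0 min.
Totals: regular 25 h 3 min, overtime 2 h 20 min.

Regular 25.05 hours, overtime 2.33 hours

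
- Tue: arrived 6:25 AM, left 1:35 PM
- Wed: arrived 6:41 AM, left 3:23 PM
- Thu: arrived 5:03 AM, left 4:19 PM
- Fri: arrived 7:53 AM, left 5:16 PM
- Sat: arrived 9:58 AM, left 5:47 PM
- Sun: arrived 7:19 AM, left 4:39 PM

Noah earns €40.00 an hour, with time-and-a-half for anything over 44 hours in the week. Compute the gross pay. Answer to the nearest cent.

Tue: 6:25 AM–1:35 PM = 7 h 10 min
Wed: 6:41 AM–3:23 PM = 8 h 42 min
Thu: 5:03 AM–4:19 PM = 11 h 16 min
Fri: 7:53 AM–5:16 PM = 9 h 23 min
Sat: 9:58 AM–5:47 PM = 7 h 49 min
Sun: 7:19 AM–4:39 PM = 9 h 20 min
Total worked: 53 h 40 min = 3220 min.
Regular 44 h 0 min = 2640 min at €40.00/h; overtime 9 h 40 min = 580 min at €60.00/h.
Pay = (2640 × €40.00 + 580 × €60.00) ÷ 60 = €2340.00.

€2340.00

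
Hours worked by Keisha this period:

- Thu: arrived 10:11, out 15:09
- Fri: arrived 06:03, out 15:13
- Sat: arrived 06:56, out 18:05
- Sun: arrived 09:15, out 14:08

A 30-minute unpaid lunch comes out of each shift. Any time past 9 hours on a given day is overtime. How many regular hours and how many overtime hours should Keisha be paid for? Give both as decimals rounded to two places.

Thu: 10:11–15:09 = 4 h 58 min; less 30 min break → 4 h 28 min
Fri: 06:03–15:13 = 9 h 10 min; less 30 min break → 8 h 40 min
Sat: 06:56–18:05 = 11 h 9 min; less 30 min break → 10 h 39 min
Sun: 09:15–14:08 = 4 h 53 min; less 30 min break → 4 h 23 min
Thu reg 4 h 28 min / OT 0 h 0 min; Fri reg 8 h 40 min / OT 0 h 0 min; Sat reg 9 h 0 min / OT 1 h 39 min; Sun reg 4 h 23 min / OT 0 h 0 min.
Totals: regular 26 h 31 min, overtime 1 h 39 min.

Regular 26.52 hours, overtime 1.65 hours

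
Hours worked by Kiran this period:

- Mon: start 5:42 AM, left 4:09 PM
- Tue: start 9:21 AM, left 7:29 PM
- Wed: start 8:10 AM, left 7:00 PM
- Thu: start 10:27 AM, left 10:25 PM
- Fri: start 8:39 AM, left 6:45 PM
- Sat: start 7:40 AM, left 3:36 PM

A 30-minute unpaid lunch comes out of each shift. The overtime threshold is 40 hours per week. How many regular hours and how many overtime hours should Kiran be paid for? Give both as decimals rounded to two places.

Regular 40.00 hours, overtime 18.42 hours

Mon: 5:42 AM–4:09 PM = 10 h 27 min; less 30 min break → 9 h 57 min
Tue: 9:21 AM–7:29 PM = 10 h 8 min; less 30 min break → 9 h 38 min
Wed: 8:10 AM–7:00 PM = 10 h 50 min; less 30 min break → 10 h 20 min
Thu: 10:27 AM–10:25 PM = 11 h 58 min; less 30 min break → 11 h 28 min
Fri: 8:39 AM–6:45 PM = 10 h 6 min; less 30 min break → 9 h 36 min
Sat: 7:40 AM–3:36 PM = 7 h 56 min; less 30 min break → 7 h 26 min
Total worked: 58 h 25 min = 58.42 h.
Threshold 40 h → overtime 18 h 25 min, regular 40 h 0 min.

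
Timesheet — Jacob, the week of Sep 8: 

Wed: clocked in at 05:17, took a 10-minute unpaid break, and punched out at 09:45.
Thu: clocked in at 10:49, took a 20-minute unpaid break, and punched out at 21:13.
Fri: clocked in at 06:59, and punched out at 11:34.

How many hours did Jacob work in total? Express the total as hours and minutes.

Wed: 05:17–09:45 = 4 h 28 min; less 10 min break → 4 h 18 min
Thu: 10:49–21:13 = 10 h 24 min; less 20 min break → 10 h 4 min
Fri: 06:59–11:34 = 4 h 35 min
Total: 4 h 18 min + 10 h 4 min + 4 h 35 min = 18 h 57 min.

18 h 57 min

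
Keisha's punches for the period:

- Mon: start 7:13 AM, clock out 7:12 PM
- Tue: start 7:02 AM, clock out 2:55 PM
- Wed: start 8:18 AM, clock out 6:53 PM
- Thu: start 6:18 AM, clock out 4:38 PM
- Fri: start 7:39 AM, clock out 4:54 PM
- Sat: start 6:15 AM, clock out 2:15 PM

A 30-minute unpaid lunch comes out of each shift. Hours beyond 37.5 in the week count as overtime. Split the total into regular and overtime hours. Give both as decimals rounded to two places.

Mon: 7:13 AM–7:12 PM = 11 h 59 min; less 30 min break → 11 h 29 min
Tue: 7:02 AM–2:55 PM = 7 h 53 min; less 30 min break → 7 h 23 min
Wed: 8:18 AM–6:53 PM = 10 h 35 min; less 30 min break → 10 h 5 min
Thu: 6:18 AM–4:38 PM = 10 h 20 min; less 30 min break → 9 h 50 min
Fri: 7:39 AM–4:54 PM = 9 h 15 min; less 30 min break → 8 h 45 min
Sat: 6:15 AM–2:15 PM = 8 h 0 min; less 30 min break → 7 h 30 min
Total worked: 55 h 2 min = 55.03 h.
Threshold 37.5 h → overtime 17 h 32 min, regular 37 h 30 min.

Regular 37.50 hours, overtime 17.53 hours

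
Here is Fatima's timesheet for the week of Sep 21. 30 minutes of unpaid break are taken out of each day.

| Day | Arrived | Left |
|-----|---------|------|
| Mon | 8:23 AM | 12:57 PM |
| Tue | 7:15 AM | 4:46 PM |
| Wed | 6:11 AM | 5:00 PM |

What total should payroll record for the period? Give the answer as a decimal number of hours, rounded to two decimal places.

23.40 hours

Mon: 8:23 AM–12:57 PM = 4 h 34 min; less 30 min break → 4 h 4 min
Tue: 7:15 AM–4:46 PM = 9 h 31 min; less 30 min break → 9 h 1 min
Wed: 6:11 AM–5:00 PM = 10 h 49 min; less 30 min break → 10 h 19 min
Total: 4 h 4 min + 9 h 1 min + 10 h 19 min = 23 h 24 min.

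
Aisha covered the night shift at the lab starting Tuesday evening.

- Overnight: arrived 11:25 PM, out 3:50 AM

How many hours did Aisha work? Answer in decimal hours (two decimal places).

Overnight: 11:25 PM → midnight = 0 h 35 min; midnight → 3:50 AM = 3 h 50 min; span 4 h 25 min

4.42 hours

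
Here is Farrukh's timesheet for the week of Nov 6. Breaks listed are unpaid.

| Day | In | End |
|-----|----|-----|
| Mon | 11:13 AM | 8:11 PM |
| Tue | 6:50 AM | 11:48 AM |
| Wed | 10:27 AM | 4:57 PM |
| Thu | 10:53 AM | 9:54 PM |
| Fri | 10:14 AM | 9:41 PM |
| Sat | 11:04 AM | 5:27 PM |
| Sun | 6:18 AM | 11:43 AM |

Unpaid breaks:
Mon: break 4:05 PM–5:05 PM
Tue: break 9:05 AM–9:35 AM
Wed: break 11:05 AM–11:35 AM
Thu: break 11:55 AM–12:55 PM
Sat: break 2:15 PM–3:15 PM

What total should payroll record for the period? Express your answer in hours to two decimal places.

Mon: 11:13 AM–8:11 PM = 8 h 58 min; less 60 min break → 7 h 58 min
Tue: 6:50 AM–11:48 AM = 4 h 58 min; less 30 min break → 4 h 28 min
Wed: 10:27 AM–4:57 PM = 6 h 30 min; less 30 min break → 6 h 0 min
Thu: 10:53 AM–9:54 PM = 11 h 1 min; less 60 min break → 10 h 1 min
Fri: 10:14 AM–9:41 PM = 11 h 27 min
Sat: 11:04 AM–5:27 PM = 6 h 23 min; less 60 min break → 5 h 23 min
Sun: 6:18 AM–11:43 AM = 5 h 25 min
Total: 7 h 58 min + 4 h 28 min + 6 h 0 min + 10 h 1 min + 11 h 27 min + 5 h 23 min + 5 h 25 min = 50 h 42 min.

50.70 hours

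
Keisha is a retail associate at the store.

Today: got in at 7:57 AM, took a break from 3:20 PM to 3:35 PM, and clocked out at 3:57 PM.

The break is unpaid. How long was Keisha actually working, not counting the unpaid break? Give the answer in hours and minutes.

7 h 45 min

Today: 7:57 AM–3:57 PM = 8 h 0 min; less 15 min break → 7 h 45 min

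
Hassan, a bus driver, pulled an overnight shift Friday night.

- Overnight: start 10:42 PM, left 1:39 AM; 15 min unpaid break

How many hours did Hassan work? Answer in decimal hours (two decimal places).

2.70 hours

Overnight: 10:42 PM → midnight = 1 h 18 min; midnight → 1:39 AM = 1 h 39 min; span 2 h 57 min; less 15 min break → 2 h 42 min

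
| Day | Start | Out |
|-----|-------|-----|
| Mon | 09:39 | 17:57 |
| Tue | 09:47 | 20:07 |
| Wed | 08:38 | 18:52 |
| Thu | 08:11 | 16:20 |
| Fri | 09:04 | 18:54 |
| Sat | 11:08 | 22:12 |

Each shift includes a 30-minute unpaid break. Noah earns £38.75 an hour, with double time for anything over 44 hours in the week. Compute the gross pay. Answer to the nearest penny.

Mon: 09:39–17:57 = 8 h 18 min; less 30 min break → 7 h 48 min
Tue: 09:47–20:07 = 10 h 20 min; less 30 min break → 9 h 50 min
Wed: 08:38–18:52 = 10 h 14 min; less 30 min break → 9 h 44 min
Thu: 08:11–16:20 = 8 h 9 min; less 30 min break → 7 h 39 min
Fri: 09:04–18:54 = 9 h 50 min; less 30 min break → 9 h 20 min
Sat: 11:08–22:12 = 11 h 4 min; less 30 min break → 10 h 34 min
Total worked: 54 h 55 min = 3295 min.
Regular 44 h 0 min = 2640 min at £38.75/h; overtime 10 h 55 min = 655 min at £77.50/h.
Pay = (2640 × £38.75 + 655 × £77.50) ÷ 60 = £2551.04.

£2551.04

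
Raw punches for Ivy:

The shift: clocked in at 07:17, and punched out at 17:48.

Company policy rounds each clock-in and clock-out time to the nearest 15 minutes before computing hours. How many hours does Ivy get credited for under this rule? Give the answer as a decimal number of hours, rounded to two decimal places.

10.50 hours

The shift: in 07:17→07:15, out 17:48→17:45; 10 h 30 min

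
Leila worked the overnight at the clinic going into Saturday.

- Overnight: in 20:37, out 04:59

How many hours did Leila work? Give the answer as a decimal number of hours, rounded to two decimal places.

8.37 hours

Overnight: 20:37 → midnight = 3 h 23 min; midnight → 04:59 = 4 h 59 min; span 8 h 22 min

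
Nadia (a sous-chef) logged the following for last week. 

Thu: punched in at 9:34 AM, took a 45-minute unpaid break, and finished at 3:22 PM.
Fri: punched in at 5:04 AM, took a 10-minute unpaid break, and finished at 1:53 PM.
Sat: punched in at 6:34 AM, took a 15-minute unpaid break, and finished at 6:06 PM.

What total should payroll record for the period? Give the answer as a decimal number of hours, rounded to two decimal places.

24.98 hours

Thu: 9:34 AM–3:22 PM = 5 h 48 min; less 45 min break → 5 h 3 min
Fri: 5:04 AM–1:53 PM = 8 h 49 min; less 10 min break → 8 h 39 min
Sat: 6:34 AM–6:06 PM = 11 h 32 min; less 15 min break → 11 h 17 min
Total: 5 h 3 min + 8 h 39 min + 11 h 17 min = 24 h 59 min.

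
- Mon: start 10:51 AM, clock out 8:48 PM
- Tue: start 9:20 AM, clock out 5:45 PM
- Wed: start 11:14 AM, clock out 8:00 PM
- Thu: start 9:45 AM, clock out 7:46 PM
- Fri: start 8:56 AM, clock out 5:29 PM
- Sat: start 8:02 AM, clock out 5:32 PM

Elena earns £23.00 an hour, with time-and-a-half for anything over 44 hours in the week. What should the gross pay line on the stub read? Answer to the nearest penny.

£1398.40

Mon: 10:51 AM–8:48 PM = 9 h 57 min
Tue: 9:20 AM–5:45 PM = 8 h 25 min
Wed: 11:14 AM–8:00 PM = 8 h 46 min
Thu: 9:45 AM–7:46 PM = 10 h 1 min
Fri: 8:56 AM–5:29 PM = 8 h 33 min
Sat: 8:02 AM–5:32 PM = 9 h 30 min
Total worked: 55 h 12 min = 3312 min.
Regular 44 h 0 min = 2640 min at £23.00/h; overtime 11 h 12 min = 672 min at £34.50/h.
Pay = (2640 × £23.00 + 672 × £34.50) ÷ 60 = £1398.40.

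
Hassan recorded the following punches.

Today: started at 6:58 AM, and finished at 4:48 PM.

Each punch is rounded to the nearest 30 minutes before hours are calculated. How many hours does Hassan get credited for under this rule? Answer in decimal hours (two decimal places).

Today: in 6:58 AM→7:00 AM, out 4:48 PM→5:00 PM; 10 h 0 min

10.00 hours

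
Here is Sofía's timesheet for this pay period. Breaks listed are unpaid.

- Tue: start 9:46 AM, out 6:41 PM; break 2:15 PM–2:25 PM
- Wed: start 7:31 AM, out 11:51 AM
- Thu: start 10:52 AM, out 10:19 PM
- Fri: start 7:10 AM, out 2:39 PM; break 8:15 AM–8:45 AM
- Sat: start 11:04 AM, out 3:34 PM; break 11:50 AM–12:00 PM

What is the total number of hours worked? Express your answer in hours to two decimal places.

35.85 hours

Tue: 9:46 AM–6:41 PM = 8 h 55 min; less 10 min break → 8 h 45 min
Wed: 7:31 AM–11:51 AM = 4 h 20 min
Thu: 10:52 AM–10:19 PM = 11 h 27 min
Fri: 7:10 AM–2:39 PM = 7 h 29 min; less 30 min break → 6 h 59 min
Sat: 11:04 AM–3:34 PM = 4 h 30 min; less 10 min break → 4 h 20 min
Total: 8 h 45 min + 4 h 20 min + 11 h 27 min + 6 h 59 min + 4 h 20 min = 35 h 51 min.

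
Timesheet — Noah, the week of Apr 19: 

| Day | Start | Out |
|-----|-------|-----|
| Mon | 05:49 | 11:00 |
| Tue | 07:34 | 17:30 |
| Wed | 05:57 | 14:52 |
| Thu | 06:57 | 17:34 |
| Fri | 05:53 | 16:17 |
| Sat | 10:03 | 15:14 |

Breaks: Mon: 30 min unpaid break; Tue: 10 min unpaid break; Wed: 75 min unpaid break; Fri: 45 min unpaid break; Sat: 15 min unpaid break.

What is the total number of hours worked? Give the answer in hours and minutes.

47 h 19 min

Mon: 05:49–11:00 = 5 h 11 min; less 30 min break → 4 h 41 min
Tue: 07:34–17:30 = 9 h 56 min; less 10 min break → 9 h 46 min
Wed: 05:57–14:52 = 8 h 55 min; less 75 min break → 7 h 40 min
Thu: 06:57–17:34 = 10 h 37 min
Fri: 05:53–16:17 = 10 h 24 min; less 45 min break → 9 h 39 min
Sat: 10:03–15:14 = 5 h 11 min; less 15 min break → 4 h 56 min
Total: 4 h 41 min + 9 h 46 min + 7 h 40 min + 10 h 37 min + 9 h 39 min + 4 h 56 min = 47 h 19 min.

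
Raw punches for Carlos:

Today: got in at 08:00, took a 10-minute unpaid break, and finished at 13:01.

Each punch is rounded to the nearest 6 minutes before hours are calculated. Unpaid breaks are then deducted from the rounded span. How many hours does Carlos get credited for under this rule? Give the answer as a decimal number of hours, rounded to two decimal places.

4.83 hours

Today: in 08:00→08:00, out 13:01→13:00; 5 h 0 min − 10 min = 4 h 50 min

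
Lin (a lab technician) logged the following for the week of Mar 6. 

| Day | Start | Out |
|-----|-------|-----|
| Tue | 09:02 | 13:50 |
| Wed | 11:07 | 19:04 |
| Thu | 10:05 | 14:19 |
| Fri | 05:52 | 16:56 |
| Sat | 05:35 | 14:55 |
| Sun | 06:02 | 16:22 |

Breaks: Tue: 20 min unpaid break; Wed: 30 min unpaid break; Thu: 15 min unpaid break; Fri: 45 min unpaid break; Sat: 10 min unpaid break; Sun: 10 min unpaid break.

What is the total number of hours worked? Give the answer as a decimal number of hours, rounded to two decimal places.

45.55 hours

Tue: 09:02–13:50 = 4 h 48 min; less 20 min break → 4 h 28 min
Wed: 11:07–19:04 = 7 h 57 min; less 30 min break → 7 h 27 min
Thu: 10:05–14:19 = 4 h 14 min; less 15 min break → 3 h 59 min
Fri: 05:52–16:56 = 11 h 4 min; less 45 min break → 10 h 19 min
Sat: 05:35–14:55 = 9 h 20 min; less 10 min break → 9 h 10 min
Sun: 06:02–16:22 = 10 h 20 min; less 10 min break → 10 h 10 min
Total: 4 h 28 min + 7 h 27 min + 3 h 59 min + 10 h 19 min + 9 h 10 min + 10 h 10 min = 45 h 33 min.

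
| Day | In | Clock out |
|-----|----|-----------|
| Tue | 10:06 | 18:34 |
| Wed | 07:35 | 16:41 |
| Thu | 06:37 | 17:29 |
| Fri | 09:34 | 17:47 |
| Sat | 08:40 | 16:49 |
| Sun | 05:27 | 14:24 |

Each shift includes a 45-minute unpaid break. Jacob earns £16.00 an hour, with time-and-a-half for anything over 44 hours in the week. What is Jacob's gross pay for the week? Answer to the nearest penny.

£830.00

Tue: 10:06–18:34 = 8 h 28 min; less 45 min break → 7 h 43 min
Wed: 07:35–16:41 = 9 h 6 min; less 45 min break → 8 h 21 min
Thu: 06:37–17:29 = 10 h 52 min; less 45 min break → 10 h 7 min
Fri: 09:34–17:47 = 8 h 13 min; less 45 min break → 7 h 28 min
Sat: 08:40–16:49 = 8 h 9 min; less 45 min break → 7 h 24 min
Sun: 05:27–14:24 = 8 h 57 min; less 45 min break → 8 h 12 min
Total worked: 49 h 15 min = 2955 min.
Regular 44 h 0 min = 2640 min at £16.00/h; overtime 5 h 15 min = 315 min at £24.00/h.
Pay = (2640 × £16.00 + 315 × £24.00) ÷ 60 = £830.00.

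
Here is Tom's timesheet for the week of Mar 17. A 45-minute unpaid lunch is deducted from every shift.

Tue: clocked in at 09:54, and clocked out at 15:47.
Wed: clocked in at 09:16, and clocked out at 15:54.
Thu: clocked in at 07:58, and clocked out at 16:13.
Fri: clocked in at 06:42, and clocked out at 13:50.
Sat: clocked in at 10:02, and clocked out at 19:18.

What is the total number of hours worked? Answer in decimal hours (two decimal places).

33.42 hours

Tue: 09:54–15:47 = 5 h 53 min; less 45 min break → 5 h 8 min
Wed: 09:16–15:54 = 6 h 38 min; less 45 min break → 5 h 53 min
Thu: 07:58–16:13 = 8 h 15 min; less 45 min break → 7 h 30 min
Fri: 06:42–13:50 = 7 h 8 min; less 45 min break → 6 h 23 min
Sat: 10:02–19:18 = 9 h 16 min; less 45 min break → 8 h 31 min
Total: 5 h 8 min + 5 h 53 min + 7 h 30 min + 6 h 23 min + 8 h 31 min = 33 h 25 min.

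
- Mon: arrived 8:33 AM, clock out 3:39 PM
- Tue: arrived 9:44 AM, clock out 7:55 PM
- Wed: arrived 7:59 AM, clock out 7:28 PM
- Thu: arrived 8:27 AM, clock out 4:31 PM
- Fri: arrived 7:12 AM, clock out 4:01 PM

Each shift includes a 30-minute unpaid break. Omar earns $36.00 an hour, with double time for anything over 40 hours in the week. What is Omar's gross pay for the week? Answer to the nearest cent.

$1666.80

Mon: 8:33 AM–3:39 PM = 7 h 6 min; less 30 min break → 6 h 36 min
Tue: 9:44 AM–7:55 PM = 10 h 11 min; less 30 min break → 9 h 41 min
Wed: 7:59 AM–7:28 PM = 11 h 29 min; less 30 min break → 10 h 59 min
Thu: 8:27 AM–4:31 PM = 8 h 4 min; less 30 min break → 7 h 34 min
Fri: 7:12 AM–4:01 PM = 8 h 49 min; less 30 min break → 8 h 19 min
Total worked: 43 h 9 min = 2589 min.
Regular 40 h 0 min = 2400 min at $36.00/h; overtime 3 h 9 min = 189 min at $72.00/h.
Pay = (2400 × $36.00 + 189 × $72.00) ÷ 60 = $1666.80.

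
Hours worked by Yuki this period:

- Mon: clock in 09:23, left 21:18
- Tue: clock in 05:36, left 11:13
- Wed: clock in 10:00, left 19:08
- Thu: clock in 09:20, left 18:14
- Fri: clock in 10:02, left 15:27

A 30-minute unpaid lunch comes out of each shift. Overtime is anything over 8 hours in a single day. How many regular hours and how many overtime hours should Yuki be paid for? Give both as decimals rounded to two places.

Regular 34.03 hours, overtime 4.45 hours

Mon: 09:23–21:18 = 11 h 55 min; less 30 min break → 11 h 25 min
Tue: 05:36–11:13 = 5 h 37 min; less 30 min break → 5 h 7 min
Wed: 10:00–19:08 = 9 h 8 min; less 30 min break → 8 h 38 min
Thu: 09:20–18:14 = 8 h 54 min; less 30 min break → 8 h 24 min
Fri: 10:02–15:27 = 5 h 25 min; less 30 min break → 4 h 55 min
Mon reg 8 h 0 min / OT 3 h 25 min; Tue reg 5 h 7 min / OT 0 h 0 min; Wed reg 8 h 0 min / OT 0 h 38 min; Thu reg 8 h 0 min / OT 0 h 24 min; Fri reg 4 h 55 min / OT 0 h 0 min.
Totals: regular 34 h 2 min, overtime 4 h 27 min.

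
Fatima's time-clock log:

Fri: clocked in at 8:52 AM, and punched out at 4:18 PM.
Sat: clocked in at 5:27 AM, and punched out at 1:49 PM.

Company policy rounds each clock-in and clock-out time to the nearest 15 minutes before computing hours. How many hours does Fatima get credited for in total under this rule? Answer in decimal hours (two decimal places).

Fri: in 8:52 AM→8:45 AM, out 4:18 PM→4:15 PM; 7 h 30 min
Sat: in 5:27 AM→5:30 AM, out 1:49 PM→1:45 PM; 8 h 15 min
Total credited: 15 h 45 min.

15.75 hours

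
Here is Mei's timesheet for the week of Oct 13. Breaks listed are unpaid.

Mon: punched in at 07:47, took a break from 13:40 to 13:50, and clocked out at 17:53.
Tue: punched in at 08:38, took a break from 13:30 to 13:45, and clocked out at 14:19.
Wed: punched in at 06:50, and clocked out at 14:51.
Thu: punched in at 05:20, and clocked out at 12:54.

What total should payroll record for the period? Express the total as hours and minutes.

Mon: 07:47–17:53 = 10 h 6 min; less 10 min break → 9 h 56 min
Tue: 08:38–14:19 = 5 h 41 min; less 15 min break → 5 h 26 min
Wed: 06:50–14:51 = 8 h 1 min
Thu: 05:20–12:54 = 7 h 34 min
Total: 9 h 56 min + 5 h 26 min + 8 h 1 min + 7 h 34 min = 30 h 57 min.

30 h 57 min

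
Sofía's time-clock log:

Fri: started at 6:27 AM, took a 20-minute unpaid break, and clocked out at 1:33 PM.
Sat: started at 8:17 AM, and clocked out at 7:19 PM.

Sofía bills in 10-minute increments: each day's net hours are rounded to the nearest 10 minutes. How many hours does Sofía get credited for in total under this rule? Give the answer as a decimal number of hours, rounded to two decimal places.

17.83 hours

Fri: 6:27 AM–1:33 PM = 7 h 6 min − 20 min = 6 h 46 min → rounds to 6 h 50 min
Sat: 8:17 AM–7:19 PM = 11 h 2 min → rounds to 11 h 0 min
Total credited: 17 h 50 min.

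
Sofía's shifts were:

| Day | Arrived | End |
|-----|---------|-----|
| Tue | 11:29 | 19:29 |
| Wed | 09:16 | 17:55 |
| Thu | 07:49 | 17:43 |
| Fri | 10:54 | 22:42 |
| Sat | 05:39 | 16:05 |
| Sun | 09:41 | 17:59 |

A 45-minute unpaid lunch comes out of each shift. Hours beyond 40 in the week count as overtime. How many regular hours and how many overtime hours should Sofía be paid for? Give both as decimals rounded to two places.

Tue: 11:29–19:29 = 8 h 0 min; less 45 min break → 7 h 15 min
Wed: 09:16–17:55 = 8 h 39 min; less 45 min break → 7 h 54 min
Thu: 07:49–17:43 = 9 h 54 min; less 45 min break → 9 h 9 min
Fri: 10:54–22:42 = 11 h 48 min; less 45 min break → 11 h 3 min
Sat: 05:39–16:05 = 10 h 26 min; less 45 min break → 9 h 41 min
Sun: 09:41–17:59 = 8 h 18 min; less 45 min break → 7 h 33 min
Total worked: 52 h 35 min = 52.58 h.
Threshold 40 h → overtime 12 h 35 min, regular 40 h 0 min.

Regular 40.00 hours, overtime 12.58 hours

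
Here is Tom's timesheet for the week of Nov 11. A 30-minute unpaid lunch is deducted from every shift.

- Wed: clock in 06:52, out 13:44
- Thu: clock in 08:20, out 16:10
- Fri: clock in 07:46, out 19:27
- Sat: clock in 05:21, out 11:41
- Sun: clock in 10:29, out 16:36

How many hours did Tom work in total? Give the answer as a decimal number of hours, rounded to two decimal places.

Wed: 06:52–13:44 = 6 h 52 min; less 30 min break → 6 h 22 min
Thu: 08:20–16:10 = 7 h 50 min; less 30 min break → 7 h 20 min
Fri: 07:46–19:27 = 11 h 41 min; less 30 min break → 11 h 11 min
Sat: 05:21–11:41 = 6 h 20 min; less 30 min break → 5 h 50 min
Sun: 10:29–16:36 = 6 h 7 min; less 30 min break → 5 h 37 min
Total: 6 h 22 min + 7 h 20 min + 11 h 11 min + 5 h 50 min + 5 h 37 min = 36 h 20 min.

36.33 hours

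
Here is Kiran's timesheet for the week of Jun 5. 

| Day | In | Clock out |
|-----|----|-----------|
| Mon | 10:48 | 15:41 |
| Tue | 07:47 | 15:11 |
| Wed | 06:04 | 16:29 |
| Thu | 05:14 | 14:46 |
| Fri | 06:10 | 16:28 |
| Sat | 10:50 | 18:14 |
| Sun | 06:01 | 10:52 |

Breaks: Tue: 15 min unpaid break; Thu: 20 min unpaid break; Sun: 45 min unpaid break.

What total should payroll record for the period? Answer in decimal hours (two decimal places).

Mon: 10:48–15:41 = 4 h 53 min
Tue: 07:47–15:11 = 7 h 24 min; less 15 min break → 7 h 9 min
Wed: 06:04–16:29 = 10 h 25 min
Thu: 05:14–14:46 = 9 h 32 min; less 20 min break → 9 h 12 min
Fri: 06:10–16:28 = 10 h 18 min
Sat: 10:50–18:14 = 7 h 24 min
Sun: 06:01–10:52 = 4 h 51 min; less 45 min break → 4 h 6 min
Total: 4 h 53 min + 7 h 9 min + 10 h 25 min + 9 h 12 min + 10 h 18 min + 7 h 24 min + 4 h 6 min = 53 h 27 min.

53.45 hours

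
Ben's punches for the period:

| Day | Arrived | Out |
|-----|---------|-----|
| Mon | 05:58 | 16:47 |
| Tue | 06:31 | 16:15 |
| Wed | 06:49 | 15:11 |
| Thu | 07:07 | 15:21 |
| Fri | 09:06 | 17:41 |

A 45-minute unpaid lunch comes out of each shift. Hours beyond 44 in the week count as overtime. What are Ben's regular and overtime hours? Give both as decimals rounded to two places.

Mon: 05:58–16:47 = 10 h 49 min; less 45 min break → 10 h 4 min
Tue: 06:31–16:15 = 9 h 44 min; less 45 min break → 8 h 59 min
Wed: 06:49–15:11 = 8 h 22 min; less 45 min break → 7 h 37 min
Thu: 07:07–15:21 = 8 h 14 min; less 45 min break → 7 h 29 min
Fri: 09:06–17:41 = 8 h 35 min; less 45 min break → 7 h 50 min
Total worked: 41 h 59 min = 41.98 h.
Threshold 44 h → overtime 0 h 0 min, regular 41 h 59 min.

Regular 41.98 hours, overtime 0.00 hours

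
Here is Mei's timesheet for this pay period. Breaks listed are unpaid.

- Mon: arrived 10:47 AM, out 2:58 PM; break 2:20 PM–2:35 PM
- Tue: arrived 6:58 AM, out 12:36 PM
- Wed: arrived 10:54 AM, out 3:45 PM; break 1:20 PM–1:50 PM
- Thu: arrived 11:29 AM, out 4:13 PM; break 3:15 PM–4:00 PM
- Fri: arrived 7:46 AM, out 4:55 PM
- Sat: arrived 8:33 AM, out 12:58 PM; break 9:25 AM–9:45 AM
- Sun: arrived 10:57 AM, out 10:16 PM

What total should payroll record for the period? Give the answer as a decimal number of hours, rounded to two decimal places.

42.45 hours

Mon: 10:47 AM–2:58 PM = 4 h 11 min; less 15 min break → 3 h 56 min
Tue: 6:58 AM–12:36 PM = 5 h 38 min
Wed: 10:54 AM–3:45 PM = 4 h 51 min; less 30 min break → 4 h 21 min
Thu: 11:29 AM–4:13 PM = 4 h 44 min; less 45 min break → 3 h 59 min
Fri: 7:46 AM–4:55 PM = 9 h 9 min
Sat: 8:33 AM–12:58 PM = 4 h 25 min; less 20 min break → 4 h 5 min
Sun: 10:57 AM–10:16 PM = 11 h 19 min
Total: 3 h 56 min + 5 h 38 min + 4 h 21 min + 3 h 59 min + 9 h 9 min + 4 h 5 min + 11 h 19 min = 42 h 27 min.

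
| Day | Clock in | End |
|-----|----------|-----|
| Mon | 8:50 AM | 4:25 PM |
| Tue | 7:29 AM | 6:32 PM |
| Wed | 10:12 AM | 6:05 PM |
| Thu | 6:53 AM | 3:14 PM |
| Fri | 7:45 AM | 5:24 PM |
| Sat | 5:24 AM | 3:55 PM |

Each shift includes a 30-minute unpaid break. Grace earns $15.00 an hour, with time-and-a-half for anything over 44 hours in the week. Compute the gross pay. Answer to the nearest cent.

$840.75

Mon: 8:50 AM–4:25 PM = 7 h 35 min; less 30 min break → 7 h 5 min
Tue: 7:29 AM–6:32 PM = 11 h 3 min; less 30 min break → 10 h 33 min
Wed: 10:12 AM–6:05 PM = 7 h 53 min; less 30 min break → 7 h 23 min
Thu: 6:53 AM–3:14 PM = 8 h 21 min; less 30 min break → 7 h 51 min
Fri: 7:45 AM–5:24 PM = 9 h 39 min; less 30 min break → 9 h 9 min
Sat: 5:24 AM–3:55 PM = 10 h 31 min; less 30 min break → 10 h 1 min
Total worked: 52 h 2 min = 3122 min.
Regular 44 h 0 min = 2640 min at $15.00/h; overtime 8 h 2 min = 482 min at $22.50/h.
Pay = (2640 × $15.00 + 482 × $22.50) ÷ 60 = $840.75.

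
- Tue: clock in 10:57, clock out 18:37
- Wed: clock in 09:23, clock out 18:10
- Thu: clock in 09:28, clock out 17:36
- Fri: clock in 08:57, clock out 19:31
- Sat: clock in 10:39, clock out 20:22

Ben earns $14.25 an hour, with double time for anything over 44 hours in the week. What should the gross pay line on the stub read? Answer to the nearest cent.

$651.70

Tue: 10:57–18:37 = 7 h 40 min
Wed: 09:23–18:10 = 8 h 47 min
Thu: 09:28–17:36 = 8 h 8 min
Fri: 08:57–19:31 = 10 h 34 min
Sat: 10:39–20:22 = 9 h 43 min
Total worked: 44 h 52 min = 2692 min.
Regular 44 h 0 min = 2640 min at $14.25/h; overtime 0 h 52 min = 52 min at $28.50/h.
Pay = (2640 × $14.25 + 52 × $28.50) ÷ 60 = $651.70.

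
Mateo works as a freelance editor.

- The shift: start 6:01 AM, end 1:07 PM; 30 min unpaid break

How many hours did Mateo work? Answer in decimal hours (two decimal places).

6.60 hours

The shift: 6:01 AM–1:07 PM = 7 h 6 min; less 30 min break → 6 h 36 min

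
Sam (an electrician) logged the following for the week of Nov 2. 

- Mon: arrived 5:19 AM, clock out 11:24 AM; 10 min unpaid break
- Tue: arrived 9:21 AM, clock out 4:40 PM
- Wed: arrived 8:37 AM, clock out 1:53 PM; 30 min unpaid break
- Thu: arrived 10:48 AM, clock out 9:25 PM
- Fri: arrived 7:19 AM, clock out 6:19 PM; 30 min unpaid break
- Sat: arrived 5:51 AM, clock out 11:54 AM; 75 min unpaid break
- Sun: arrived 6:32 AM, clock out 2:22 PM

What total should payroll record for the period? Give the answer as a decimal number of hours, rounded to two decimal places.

Mon: 5:19 AM–11:24 AM = 6 h 5 min; less 10 min break → 5 h 55 min
Tue: 9:21 AM–4:40 PM = 7 h 19 min
Wed: 8:37 AM–1:53 PM = 5 h 16 min; less 30 min break → 4 h 46 min
Thu: 10:48 AM–9:25 PM = 10 h 37 min
Fri: 7:19 AM–6:19 PM = 11 h 0 min; less 30 min break → 10 h 30 min
Sat: 5:51 AM–11:54 AM = 6 h 3 min; less 75 min break → 4 h 48 min
Sun: 6:32 AM–2:22 PM = 7 h 50 min
Total: 5 h 55 min + 7 h 19 min + 4 h 46 min + 10 h 37 min + 10 h 30 min + 4 h 48 min + 7 h 50 min = 51 h 45 min.

51.75 hours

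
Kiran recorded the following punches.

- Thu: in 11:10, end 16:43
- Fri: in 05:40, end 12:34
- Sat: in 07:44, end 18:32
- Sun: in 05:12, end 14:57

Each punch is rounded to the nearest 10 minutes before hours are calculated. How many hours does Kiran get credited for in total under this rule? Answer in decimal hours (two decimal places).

33.00 hours

Thu: in 11:10→11:10, out 16:43→16:40; 5 h 30 min
Fri: in 05:40→05:40, out 12:34→12:30; 6 h 50 min
Sat: in 07:44→07:40, out 18:32→18:30; 10 h 50 min
Sun: in 05:12→05:10, out 14:57→15:00; 9 h 50 min
Total credited: 33 h 0 min.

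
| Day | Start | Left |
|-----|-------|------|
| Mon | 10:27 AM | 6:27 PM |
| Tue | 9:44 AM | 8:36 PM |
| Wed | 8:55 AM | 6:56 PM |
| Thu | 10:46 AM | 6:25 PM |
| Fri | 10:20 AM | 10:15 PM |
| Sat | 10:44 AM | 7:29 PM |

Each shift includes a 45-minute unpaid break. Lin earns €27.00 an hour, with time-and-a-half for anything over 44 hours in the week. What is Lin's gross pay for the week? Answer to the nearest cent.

Mon: 10:27 AM–6:27 PM = 8 h 0 min; less 45 min break → 7 h 15 min
Tue: 9:44 AM–8:36 PM = 10 h 52 min; less 45 min break → 10 h 7 min
Wed: 8:55 AM–6:56 PM = 10 h 1 min; less 45 min break → 9 h 16 min
Thu: 10:46 AM–6:25 PM = 7 h 39 min; less 45 min break → 6 h 54 min
Fri: 10:20 AM–10:15 PM = 11 h 55 min; less 45 min break → 11 h 10 min
Sat: 10:44 AM–7:29 PM = 8 h 45 min; less 45 min break → 8 h 0 min
Total worked: 52 h 42 min = 3162 min.
Regular 44 h 0 min = 2640 min at €27.00/h; overtime 8 h 42 min = 522 min at €40.50/h.
Pay = (2640 × €27.00 + 522 × €40.50) ÷ 60 = €1540.35.

€1540.35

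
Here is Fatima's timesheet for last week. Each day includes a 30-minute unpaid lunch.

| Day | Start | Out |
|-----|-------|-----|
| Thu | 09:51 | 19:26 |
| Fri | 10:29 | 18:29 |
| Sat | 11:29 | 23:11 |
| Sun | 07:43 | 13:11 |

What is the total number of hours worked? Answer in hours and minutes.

Thu: 09:51–19:26 = 9 h 35 min; less 30 min break → 9 h 5 min
Fri: 10:29–18:29 = 8 h 0 min; less 30 min break → 7 h 30 min
Sat: 11:29–23:11 = 11 h 42 min; less 30 min break → 11 h 12 min
Sun: 07:43–13:11 = 5 h 28 min; less 30 min break → 4 h 58 min
Total: 9 h 5 min + 7 h 30 min + 11 h 12 min + 4 h 58 min = 32 h 45 min.

32 h 45 min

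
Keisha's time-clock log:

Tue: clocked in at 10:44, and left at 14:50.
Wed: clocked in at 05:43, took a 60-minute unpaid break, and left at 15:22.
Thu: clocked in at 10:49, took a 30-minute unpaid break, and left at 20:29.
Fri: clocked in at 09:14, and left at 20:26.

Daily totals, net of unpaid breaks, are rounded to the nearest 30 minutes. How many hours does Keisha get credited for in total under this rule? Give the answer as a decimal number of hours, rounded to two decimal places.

Tue: 10:44–14:50 = 4 h 6 min → rounds to 4 h 0 min
Wed: 05:43–15:22 = 9 h 39 min − 60 min = 8 h 39 min → rounds to 8 h 30 min
Thu: 10:49–20:29 = 9 h 40 min − 30 min = 9 h 10 min → rounds to 9 h 0 min
Fri: 09:14–20:26 = 11 h 12 min → rounds to 11 h 0 min
Total credited: 32 h 30 min.

32.50 hours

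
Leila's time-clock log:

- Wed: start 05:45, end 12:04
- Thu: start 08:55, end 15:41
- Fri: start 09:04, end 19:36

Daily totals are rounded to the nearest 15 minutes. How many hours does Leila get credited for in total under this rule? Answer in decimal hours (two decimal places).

23.50 hours

Wed: 05:45–12:04 = 6 h 19 min → rounds to 6 h 15 min
Thu: 08:55–15:41 = 6 h 46 min → rounds to 6 h 45 min
Fri: 09:04–19:36 = 10 h 32 min → rounds to 10 h 30 min
Total credited: 23 h 30 min.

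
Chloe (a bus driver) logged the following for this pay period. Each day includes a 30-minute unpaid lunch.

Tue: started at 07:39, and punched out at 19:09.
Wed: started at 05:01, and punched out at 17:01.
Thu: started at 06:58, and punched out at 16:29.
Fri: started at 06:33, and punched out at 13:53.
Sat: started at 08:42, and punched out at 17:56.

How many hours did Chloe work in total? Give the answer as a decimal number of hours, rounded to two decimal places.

47.08 hours

Tue: 07:39–19:09 = 11 h 30 min; less 30 min break → 11 h 0 min
Wed: 05:01–17:01 = 12 h 0 min; less 30 min break → 11 h 30 min
Thu: 06:58–16:29 = 9 h 31 min; less 30 min break → 9 h 1 min
Fri: 06:33–13:53 = 7 h 20 min; less 30 min break → 6 h 50 min
Sat: 08:42–17:56 = 9 h 14 min; less 30 min break → 8 h 44 min
Total: 11 h 0 min + 11 h 30 min + 9 h 1 min + 6 h 50 min + 8 h 44 min = 47 h 5 min.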